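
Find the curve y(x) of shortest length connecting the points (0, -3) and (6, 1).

Arc-length functional: J[y] = ∫ sqrt(1 + (y')^2) dx.
Lagrangian L = sqrt(1 + (y')^2) has no explicit y dependence, so ∂L/∂y = 0 and the Euler-Lagrange equation gives
    d/dx( y' / sqrt(1 + (y')^2) ) = 0  ⇒  y' / sqrt(1 + (y')^2) = const.
Hence y' is constant, so y(x) is affine.
Fitting the endpoints (0, -3) and (6, 1):
    slope m = (1 − (-3)) / (6 − 0) = 2/3,
    intercept c = (-3) − m·0 = -3.
Extremal: y(x) = (2/3) x - 3.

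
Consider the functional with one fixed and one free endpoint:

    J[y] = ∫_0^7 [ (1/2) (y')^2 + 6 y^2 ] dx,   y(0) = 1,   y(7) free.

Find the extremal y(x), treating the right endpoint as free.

The Lagrangian L = (1/2) (y')^2 + 6 y^2 gives
    ∂L/∂y = 12 y,   ∂L/∂y' = y'.
Euler-Lagrange: y'' − 12 y = 0.
With k = sqrt(12), the general solution is
    y(x) = A cosh(sqrt(12) x) + B sinh(sqrt(12) x).
Fixed left endpoint y(0) = 1 ⇒ A = 1.
The right endpoint x = 7 is free, so the natural (transversality) condition is ∂L/∂y' |_{x=7} = 0, i.e. y'(7) = 0.
Compute y'(x) = A k sinh(k x) + B k cosh(k x), so
    y'(7) = A k sinh(k·7) + B k cosh(k·7) = 0
    ⇒ B = −A tanh(k·7) = − tanh(sqrt(12)·7).
Therefore the extremal is
    y(x) = cosh(sqrt(12) x) − tanh(sqrt(12)·7) sinh(sqrt(12) x).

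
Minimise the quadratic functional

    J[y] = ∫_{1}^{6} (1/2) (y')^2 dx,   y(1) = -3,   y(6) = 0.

The Lagrangian is L = (1/2) (y')^2.
Compute ∂L/∂y = 0, ∂L/∂y' = y'.
The Euler-Lagrange equation d/dx(∂L/∂y') − ∂L/∂y = 0 reduces to
    y'' = 0.
Its general solution is
    y(x) = A x + B,
with A, B fixed by the endpoint conditions.
Applying the endpoint conditions y(1) = -3 and y(6) = 0: solve A·1 + B = -3 and A·6 + B = 0. Subtracting gives A(6 − 1) = 0 − -3, so A = 3/5, and B = -3 − A·1 = -18/5. Therefore
    y(x) = (3/5) x - 18/5.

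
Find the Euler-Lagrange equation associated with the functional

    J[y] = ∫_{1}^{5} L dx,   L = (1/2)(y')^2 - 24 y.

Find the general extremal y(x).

The Lagrangian is L = (1/2)(y')^2 - 24 y.
∂L/∂y = -24.
∂L/∂y' = y'.
The Euler-Lagrange equation d/dx(∂L/∂y') − ∂L/∂y = 0 becomes:
    y'' + 24 = 0
General solution: y(x) = -12 x^2 + A x + B, where A and B are arbitrary constants fixed by the endpoint conditions.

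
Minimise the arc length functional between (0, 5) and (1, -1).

Arc-length functional: J[y] = ∫ sqrt(1 + (y')^2) dx.
Lagrangian L = sqrt(1 + (y')^2) has no explicit y dependence, so ∂L/∂y = 0 and the Euler-Lagrange equation gives
    d/dx( y' / sqrt(1 + (y')^2) ) = 0  ⇒  y' / sqrt(1 + (y')^2) = const.
Hence y' is constant, so y(x) is affine.
Fitting the endpoints (0, 5) and (1, -1):
    slope m = ((-1) − 5) / (1 − 0) = -6,
    intercept c = 5 − m·0 = 5.
Extremal: y(x) = -6 x + 5.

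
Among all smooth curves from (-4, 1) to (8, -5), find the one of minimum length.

Arc-length functional: J[y] = ∫ sqrt(1 + (y')^2) dx.
Lagrangian L = sqrt(1 + (y')^2) has no explicit y dependence, so ∂L/∂y = 0 and the Euler-Lagrange equation gives
    d/dx( y' / sqrt(1 + (y')^2) ) = 0  ⇒  y' / sqrt(1 + (y')^2) = const.
Hence y' is constant, so y(x) is affine.
Fitting the endpoints (-4, 1) and (8, -5):
    slope m = ((-5) − 1) / (8 − (-4)) = -1/2,
    intercept c = 1 − m·(-4) = -1.
Extremal: y(x) = (-1/2) x - 1.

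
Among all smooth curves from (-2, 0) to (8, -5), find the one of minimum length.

Arc-length functional: J[y] = ∫ sqrt(1 + (y')^2) dx.
Lagrangian L = sqrt(1 + (y')^2) has no explicit y dependence, so ∂L/∂y = 0 and the Euler-Lagrange equation gives
    d/dx( y' / sqrt(1 + (y')^2) ) = 0  ⇒  y' / sqrt(1 + (y')^2) = const.
Hence y' is constant, so y(x) is affine.
Fitting the endpoints (-2, 0) and (8, -5):
    slope m = ((-5) − 0) / (8 − (-2)) = -1/2,
    intercept c = 0 − m·(-2) = -1.
Extremal: y(x) = (-1/2) x - 1.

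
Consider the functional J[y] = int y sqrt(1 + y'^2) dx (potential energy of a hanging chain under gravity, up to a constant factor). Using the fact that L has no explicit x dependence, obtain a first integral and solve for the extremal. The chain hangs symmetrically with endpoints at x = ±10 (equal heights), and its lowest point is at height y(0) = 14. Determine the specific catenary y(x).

The Lagrangian L(y, y') = y sqrt(1 + y'^2) has no explicit x dependence, so the Beltrami identity applies:
    L − y' ∂L/∂y' = C.
Compute ∂L/∂y' = y · y' / sqrt(1 + y'^2). Then
    L − y' ∂L/∂y'
    = y sqrt(1 + y'^2) − y · y'^2 / sqrt(1 + y'^2)
    = y (1 + y'^2 − y'^2) / sqrt(1 + y'^2)
    = y / sqrt(1 + y'^2) = C.
Squaring gives y^2 = C^2 (1 + y'^2), i.e.
    y'^2 = y^2 / C^2 − 1.
Separating variables,
    dy / sqrt(y^2 − C^2) = dx / C,
and integrating gives arccosh(y / C) = (x − a)/C, so
    y(x) = C cosh((x − a)/C),
the catenary. The constants C and a are fixed by the two endpoint conditions (and, for the hanging-chain problem, the length constraint selects C).
Now fit the given data. The endpoints x = ±10 are symmetric at equal height, so the catenary is even about its minimum: a = 0 and y(x) = C cosh(x/C). The lowest point is y(0) = C cosh(0) = C, and we are told y(0) = 14, so C = 14. Therefore
    y(x) = 14 cosh(x/14),
and at the endpoints
    y(±10) = 14 cosh(10/14).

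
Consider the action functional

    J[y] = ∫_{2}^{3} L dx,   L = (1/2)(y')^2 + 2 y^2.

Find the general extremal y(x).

The Lagrangian is L = (1/2)(y')^2 + 2 y^2.
∂L/∂y = 4y.
∂L/∂y' = y'.
The Euler-Lagrange equation d/dx(∂L/∂y') − ∂L/∂y = 0 becomes:
    y'' - 4 y = 0
General solution: y(x) = A e^(2x) + B e^(-2x), where A and B are arbitrary constants fixed by the endpoint conditions.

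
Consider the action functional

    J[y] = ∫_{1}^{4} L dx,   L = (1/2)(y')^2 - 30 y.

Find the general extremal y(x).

The Lagrangian is L = (1/2)(y')^2 - 30 y.
∂L/∂y = -30.
∂L/∂y' = y'.
The Euler-Lagrange equation d/dx(∂L/∂y') − ∂L/∂y = 0 becomes:
    y'' + 30 = 0
General solution: y(x) = -15 x^2 + A x + B, where A and B are arbitrary constants fixed by the endpoint conditions.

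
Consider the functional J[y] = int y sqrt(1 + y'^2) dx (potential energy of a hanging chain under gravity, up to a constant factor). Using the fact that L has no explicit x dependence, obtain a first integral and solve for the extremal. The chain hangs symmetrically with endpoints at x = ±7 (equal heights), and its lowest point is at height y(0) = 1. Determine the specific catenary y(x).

The Lagrangian L(y, y') = y sqrt(1 + y'^2) has no explicit x dependence, so the Beltrami identity applies:
    L − y' ∂L/∂y' = C.
Compute ∂L/∂y' = y · y' / sqrt(1 + y'^2). Then
    L − y' ∂L/∂y'
    = y sqrt(1 + y'^2) − y · y'^2 / sqrt(1 + y'^2)
    = y (1 + y'^2 − y'^2) / sqrt(1 + y'^2)
    = y / sqrt(1 + y'^2) = C.
Squaring gives y^2 = C^2 (1 + y'^2), i.e.
    y'^2 = y^2 / C^2 − 1.
Separating variables,
    dy / sqrt(y^2 − C^2) = dx / C,
and integrating gives arccosh(y / C) = (x − a)/C, so
    y(x) = C cosh((x − a)/C),
the catenary. The constants C and a are fixed by the two endpoint conditions (and, for the hanging-chain problem, the length constraint selects C).
Now fit the given data. The endpoints x = ±7 are symmetric at equal height, so the catenary is even about its minimum: a = 0 and y(x) = C cosh(x/C). The lowest point is y(0) = C cosh(0) = C, and we are told y(0) = 1, so C = 1. Therefore
    y(x) = cosh(x),
and at the endpoints
    y(±7) = cosh(7).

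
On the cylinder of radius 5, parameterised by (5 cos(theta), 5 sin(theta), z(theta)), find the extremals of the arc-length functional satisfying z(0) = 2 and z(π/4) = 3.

Parameterise the cylinder of radius R = 5 as
    r(θ) = (5 cos θ, 5 sin θ, z(θ)).
The arc-length element is
    ds = sqrt(25 + (dz/dθ)^2) dθ,
so the Lagrangian is L = sqrt(25 + z'^2).
L depends on z' only, not on z or θ, so ∂L/∂z = 0 and
    ∂L/∂z' = z' / sqrt(25 + z'^2).
The Euler-Lagrange equation gives
    d/dθ( z' / sqrt(25 + z'^2) ) = 0,
so z' is constant. Integrating once:
    z(θ) = a θ + b,
a helix on the cylinder (a straight line when the cylinder is unrolled). The constants a, b are determined by the endpoint conditions.
With endpoint conditions z(0) = 2 and z(π/4) = 3: from z(0) = b we get b = 2, and a·π/4 + 2 = 3 gives a = 4/π, so
    z(θ) = (4/π) θ + 2.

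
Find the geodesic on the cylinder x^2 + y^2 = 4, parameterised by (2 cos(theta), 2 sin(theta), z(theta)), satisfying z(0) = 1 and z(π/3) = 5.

Parameterise the cylinder of radius R = 2 as
    r(θ) = (2 cos θ, 2 sin θ, z(θ)).
The arc-length element is
    ds = sqrt(4 + (dz/dθ)^2) dθ,
so the Lagrangian is L = sqrt(4 + z'^2).
L depends on z' only, not on z or θ, so ∂L/∂z = 0 and
    ∂L/∂z' = z' / sqrt(4 + z'^2).
The Euler-Lagrange equation gives
    d/dθ( z' / sqrt(4 + z'^2) ) = 0,
so z' is constant. Integrating once:
    z(θ) = a θ + b,
a helix on the cylinder (a straight line when the cylinder is unrolled). The constants a, b are determined by the endpoint conditions.
With endpoint conditions z(0) = 1 and z(π/3) = 5: from z(0) = b we get b = 1, and a·π/3 + 1 = 5 gives a = 12/π, so
    z(θ) = (12/π) θ + 1.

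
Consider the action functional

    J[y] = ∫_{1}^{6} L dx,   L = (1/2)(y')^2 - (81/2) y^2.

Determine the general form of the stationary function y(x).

The Lagrangian is L = (1/2)(y')^2 - (81/2) y^2.
∂L/∂y = -81y.
∂L/∂y' = y'.
The Euler-Lagrange equation d/dx(∂L/∂y') − ∂L/∂y = 0 becomes:
    y'' + 81 y = 0
General solution: y(x) = A sin(9x) + B cos(9x), where A and B are arbitrary constants fixed by the endpoint conditions.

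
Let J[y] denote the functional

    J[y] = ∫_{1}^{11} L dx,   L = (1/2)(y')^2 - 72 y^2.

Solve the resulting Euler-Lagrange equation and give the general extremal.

The Lagrangian is L = (1/2)(y')^2 - 72 y^2.
∂L/∂y = -144y.
∂L/∂y' = y'.
The Euler-Lagrange equation d/dx(∂L/∂y') − ∂L/∂y = 0 becomes:
    y'' + 144 y = 0
General solution: y(x) = A sin(12x) + B cos(12x), where A and B are arbitrary constants fixed by the endpoint conditions.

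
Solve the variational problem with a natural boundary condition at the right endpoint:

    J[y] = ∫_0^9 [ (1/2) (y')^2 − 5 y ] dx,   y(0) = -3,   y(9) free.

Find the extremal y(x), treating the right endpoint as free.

The Lagrangian L = (1/2) (y')^2 − 5 y gives
    ∂L/∂y = −5,   ∂L/∂y' = y'.
Euler-Lagrange: d/dx(y') − (−5) = 0, i.e. y'' + 5 = 0, so
    y(x) = −(5/2) x^2 + C1 x + C2.
Fixed left endpoint y(0) = -3 ⇒ C2 = -3.
The right endpoint x = 9 is free, so the natural (transversality) condition is ∂L/∂y' |_{x=9} = 0, i.e. y'(9) = 0.
Compute y'(x) = −5 x + C1, so y'(9) = −45 + C1 = 0 ⇒ C1 = 45.
Therefore the extremal is
    y(x) = −(5/2) x^2 + 45 x − 3.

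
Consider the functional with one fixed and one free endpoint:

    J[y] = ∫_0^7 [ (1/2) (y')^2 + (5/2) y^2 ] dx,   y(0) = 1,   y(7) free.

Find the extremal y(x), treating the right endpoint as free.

The Lagrangian L = (1/2) (y')^2 + (5/2) y^2 gives
    ∂L/∂y = 5 y,   ∂L/∂y' = y'.
Euler-Lagrange: y'' − 5 y = 0.
With k = sqrt(5), the general solution is
    y(x) = A cosh(sqrt(5) x) + B sinh(sqrt(5) x).
Fixed left endpoint y(0) = 1 ⇒ A = 1.
The right endpoint x = 7 is free, so the natural (transversality) condition is ∂L/∂y' |_{x=7} = 0, i.e. y'(7) = 0.
Compute y'(x) = A k sinh(k x) + B k cosh(k x), so
    y'(7) = A k sinh(k·7) + B k cosh(k·7) = 0
    ⇒ B = −A tanh(k·7) = − tanh(sqrt(5)·7).
Therefore the extremal is
    y(x) = cosh(sqrt(5) x) − tanh(sqrt(5)·7) sinh(sqrt(5) x).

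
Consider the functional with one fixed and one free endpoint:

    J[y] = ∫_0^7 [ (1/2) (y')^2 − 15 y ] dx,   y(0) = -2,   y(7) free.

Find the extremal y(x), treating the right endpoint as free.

The Lagrangian L = (1/2) (y')^2 − 15 y gives
    ∂L/∂y = −15,   ∂L/∂y' = y'.
Euler-Lagrange: d/dx(y') − (−15) = 0, i.e. y'' + 15 = 0, so
    y(x) = −(15/2) x^2 + C1 x + C2.
Fixed left endpoint y(0) = -2 ⇒ C2 = -2.
The right endpoint x = 7 is free, so the natural (transversality) condition is ∂L/∂y' |_{x=7} = 0, i.e. y'(7) = 0.
Compute y'(x) = −15 x + C1, so y'(7) = −105 + C1 = 0 ⇒ C1 = 105.
Therefore the extremal is
    y(x) = −(15/2) x^2 + 105 x − 2.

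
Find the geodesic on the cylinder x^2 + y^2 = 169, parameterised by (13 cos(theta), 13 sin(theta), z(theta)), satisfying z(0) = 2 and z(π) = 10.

Parameterise the cylinder of radius R = 13 as
    r(θ) = (13 cos θ, 13 sin θ, z(θ)).
The arc-length element is
    ds = sqrt(169 + (dz/dθ)^2) dθ,
so the Lagrangian is L = sqrt(169 + z'^2).
L depends on z' only, not on z or θ, so ∂L/∂z = 0 and
    ∂L/∂z' = z' / sqrt(169 + z'^2).
The Euler-Lagrange equation gives
    d/dθ( z' / sqrt(169 + z'^2) ) = 0,
so z' is constant. Integrating once:
    z(θ) = a θ + b,
a helix on the cylinder (a straight line when the cylinder is unrolled). The constants a, b are determined by the endpoint conditions.
With endpoint conditions z(0) = 2 and z(π) = 10: from z(0) = b we get b = 2, and a·π + 2 = 10 gives a = 8/π, so
    z(θ) = (8/π) θ + 2.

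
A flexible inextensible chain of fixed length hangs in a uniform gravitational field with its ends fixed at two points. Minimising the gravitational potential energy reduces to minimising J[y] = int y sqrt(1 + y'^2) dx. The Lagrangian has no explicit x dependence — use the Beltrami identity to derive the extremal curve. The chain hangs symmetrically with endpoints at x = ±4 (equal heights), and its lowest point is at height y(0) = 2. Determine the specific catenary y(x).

The Lagrangian L(y, y') = y sqrt(1 + y'^2) has no explicit x dependence, so the Beltrami identity applies:
    L − y' ∂L/∂y' = C.
Compute ∂L/∂y' = y · y' / sqrt(1 + y'^2). Then
    L − y' ∂L/∂y'
    = y sqrt(1 + y'^2) − y · y'^2 / sqrt(1 + y'^2)
    = y (1 + y'^2 − y'^2) / sqrt(1 + y'^2)
    = y / sqrt(1 + y'^2) = C.
Squaring gives y^2 = C^2 (1 + y'^2), i.e.
    y'^2 = y^2 / C^2 − 1.
Separating variables,
    dy / sqrt(y^2 − C^2) = dx / C,
and integrating gives arccosh(y / C) = (x − a)/C, so
    y(x) = C cosh((x − a)/C),
the catenary. The constants C and a are fixed by the two endpoint conditions (and, for the hanging-chain problem, the length constraint selects C).
Now fit the given data. The endpoints x = ±4 are symmetric at equal height, so the catenary is even about its minimum: a = 0 and y(x) = C cosh(x/C). The lowest point is y(0) = C cosh(0) = C, and we are told y(0) = 2, so C = 2. Therefore
    y(x) = 2 cosh(x/2),
and at the endpoints
    y(±4) = 2 cosh(4/2).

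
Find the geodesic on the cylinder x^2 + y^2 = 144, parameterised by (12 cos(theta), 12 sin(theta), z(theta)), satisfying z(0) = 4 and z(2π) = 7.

Parameterise the cylinder of radius R = 12 as
    r(θ) = (12 cos θ, 12 sin θ, z(θ)).
The arc-length element is
    ds = sqrt(144 + (dz/dθ)^2) dθ,
so the Lagrangian is L = sqrt(144 + z'^2).
L depends on z' only, not on z or θ, so ∂L/∂z = 0 and
    ∂L/∂z' = z' / sqrt(144 + z'^2).
The Euler-Lagrange equation gives
    d/dθ( z' / sqrt(144 + z'^2) ) = 0,
so z' is constant. Integrating once:
    z(θ) = a θ + b,
a helix on the cylinder (a straight line when the cylinder is unrolled). The constants a, b are determined by the endpoint conditions.
With endpoint conditions z(0) = 4 and z(2π) = 7: from z(0) = b we get b = 4, and a·2π + 4 = 7 gives a = 3/(2π), so
    z(θ) = (3/(2π)) θ + 4.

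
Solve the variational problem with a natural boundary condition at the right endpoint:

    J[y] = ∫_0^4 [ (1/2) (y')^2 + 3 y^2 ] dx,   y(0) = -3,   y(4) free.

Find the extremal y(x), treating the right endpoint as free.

The Lagrangian L = (1/2) (y')^2 + 3 y^2 gives
    ∂L/∂y = 6 y,   ∂L/∂y' = y'.
Euler-Lagrange: y'' − 6 y = 0.
With k = sqrt(6), the general solution is
    y(x) = A cosh(sqrt(6) x) + B sinh(sqrt(6) x).
Fixed left endpoint y(0) = -3 ⇒ A = -3.
The right endpoint x = 4 is free, so the natural (transversality) condition is ∂L/∂y' |_{x=4} = 0, i.e. y'(4) = 0.
Compute y'(x) = A k sinh(k x) + B k cosh(k x), so
    y'(4) = A k sinh(k·4) + B k cosh(k·4) = 0
    ⇒ B = −A tanh(k·4) = 3 tanh(sqrt(6)·4).
Therefore the extremal is
    y(x) = −3 cosh(sqrt(6) x) + 3 tanh(sqrt(6)·4) sinh(sqrt(6) x).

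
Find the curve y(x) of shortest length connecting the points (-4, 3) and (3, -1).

Arc-length functional: J[y] = ∫ sqrt(1 + (y')^2) dx.
Lagrangian L = sqrt(1 + (y')^2) has no explicit y dependence, so ∂L/∂y = 0 and the Euler-Lagrange equation gives
    d/dx( y' / sqrt(1 + (y')^2) ) = 0  ⇒  y' / sqrt(1 + (y')^2) = const.
Hence y' is constant, so y(x) is affine.
Fitting the endpoints (-4, 3) and (3, -1):
    slope m = ((-1) − 3) / (3 − (-4)) = -4/7,
    intercept c = 3 − m·(-4) = 5/7.
Extremal: y(x) = (-4/7) x + 5/7.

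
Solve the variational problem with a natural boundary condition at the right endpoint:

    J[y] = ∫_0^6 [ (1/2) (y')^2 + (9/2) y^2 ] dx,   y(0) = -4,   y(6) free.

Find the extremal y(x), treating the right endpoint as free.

The Lagrangian L = (1/2) (y')^2 + (9/2) y^2 gives
    ∂L/∂y = 9 y,   ∂L/∂y' = y'.
Euler-Lagrange: y'' − 9 y = 0.
With k = 3, the general solution is
    y(x) = A cosh(3 x) + B sinh(3 x).
Fixed left endpoint y(0) = -4 ⇒ A = -4.
The right endpoint x = 6 is free, so the natural (transversality) condition is ∂L/∂y' |_{x=6} = 0, i.e. y'(6) = 0.
Compute y'(x) = A k sinh(k x) + B k cosh(k x), so
    y'(6) = A k sinh(k·6) + B k cosh(k·6) = 0
    ⇒ B = −A tanh(k·6) = 4 tanh(3·6).
Therefore the extremal is
    y(x) = −4 cosh(3 x) + 4 tanh(3·6) sinh(3 x).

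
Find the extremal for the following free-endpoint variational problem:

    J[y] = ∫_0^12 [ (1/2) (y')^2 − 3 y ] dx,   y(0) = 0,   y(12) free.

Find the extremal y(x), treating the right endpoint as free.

The Lagrangian L = (1/2) (y')^2 − 3 y gives
    ∂L/∂y = −3,   ∂L/∂y' = y'.
Euler-Lagrange: d/dx(y') − (−3) = 0, i.e. y'' + 3 = 0, so
    y(x) = −(3/2) x^2 + C1 x + C2.
Fixed left endpoint y(0) = 0 ⇒ C2 = 0.
The right endpoint x = 12 is free, so the natural (transversality) condition is ∂L/∂y' |_{x=12} = 0, i.e. y'(12) = 0.
Compute y'(x) = −3 x + C1, so y'(12) = −36 + C1 = 0 ⇒ C1 = 36.
Therefore the extremal is
    y(x) = −(3/2) x^2 + 36 x.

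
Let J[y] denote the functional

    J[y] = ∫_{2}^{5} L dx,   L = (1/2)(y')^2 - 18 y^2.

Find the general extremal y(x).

The Lagrangian is L = (1/2)(y')^2 - 18 y^2.
∂L/∂y = -36y.
∂L/∂y' = y'.
The Euler-Lagrange equation d/dx(∂L/∂y') − ∂L/∂y = 0 becomes:
    y'' + 36 y = 0
General solution: y(x) = A sin(6x) + B cos(6x), where A and B are arbitrary constants fixed by the endpoint conditions.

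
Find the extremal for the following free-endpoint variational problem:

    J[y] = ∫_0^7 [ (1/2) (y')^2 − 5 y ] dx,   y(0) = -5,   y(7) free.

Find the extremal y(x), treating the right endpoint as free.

The Lagrangian L = (1/2) (y')^2 − 5 y gives
    ∂L/∂y = −5,   ∂L/∂y' = y'.
Euler-Lagrange: d/dx(y') − (−5) = 0, i.e. y'' + 5 = 0, so
    y(x) = −(5/2) x^2 + C1 x + C2.
Fixed left endpoint y(0) = -5 ⇒ C2 = -5.
The right endpoint x = 7 is free, so the natural (transversality) condition is ∂L/∂y' |_{x=7} = 0, i.e. y'(7) = 0.
Compute y'(x) = −5 x + C1, so y'(7) = −35 + C1 = 0 ⇒ C1 = 35.
Therefore the extremal is
    y(x) = −(5/2) x^2 + 35 x − 5.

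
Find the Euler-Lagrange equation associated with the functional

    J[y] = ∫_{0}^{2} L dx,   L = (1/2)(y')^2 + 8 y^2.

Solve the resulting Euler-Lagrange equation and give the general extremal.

The Lagrangian is L = (1/2)(y')^2 + 8 y^2.
∂L/∂y = 16y.
∂L/∂y' = y'.
The Euler-Lagrange equation d/dx(∂L/∂y') − ∂L/∂y = 0 becomes:
    y'' - 16 y = 0
General solution: y(x) = A e^(4x) + B e^(-4x), where A and B are arbitrary constants fixed by the endpoint conditions.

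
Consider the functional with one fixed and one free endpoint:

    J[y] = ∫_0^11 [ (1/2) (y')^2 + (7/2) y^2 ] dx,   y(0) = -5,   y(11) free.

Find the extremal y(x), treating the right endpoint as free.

The Lagrangian L = (1/2) (y')^2 + (7/2) y^2 gives
    ∂L/∂y = 7 y,   ∂L/∂y' = y'.
Euler-Lagrange: y'' − 7 y = 0.
With k = sqrt(7), the general solution is
    y(x) = A cosh(sqrt(7) x) + B sinh(sqrt(7) x).
Fixed left endpoint y(0) = -5 ⇒ A = -5.
The right endpoint x = 11 is free, so the natural (transversality) condition is ∂L/∂y' |_{x=11} = 0, i.e. y'(11) = 0.
Compute y'(x) = A k sinh(k x) + B k cosh(k x), so
    y'(11) = A k sinh(k·11) + B k cosh(k·11) = 0
    ⇒ B = −A tanh(k·11) = 5 tanh(sqrt(7)·11).
Therefore the extremal is
    y(x) = −5 cosh(sqrt(7) x) + 5 tanh(sqrt(7)·11) sinh(sqrt(7) x).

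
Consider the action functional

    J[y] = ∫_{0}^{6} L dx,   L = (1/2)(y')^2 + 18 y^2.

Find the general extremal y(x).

The Lagrangian is L = (1/2)(y')^2 + 18 y^2.
∂L/∂y = 36y.
∂L/∂y' = y'.
The Euler-Lagrange equation d/dx(∂L/∂y') − ∂L/∂y = 0 becomes:
    y'' - 36 y = 0
General solution: y(x) = A e^(6x) + B e^(-6x), where A and B are arbitrary constants fixed by the endpoint conditions.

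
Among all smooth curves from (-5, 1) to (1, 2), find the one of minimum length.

Arc-length functional: J[y] = ∫ sqrt(1 + (y')^2) dx.
Lagrangian L = sqrt(1 + (y')^2) has no explicit y dependence, so ∂L/∂y = 0 and the Euler-Lagrange equation gives
    d/dx( y' / sqrt(1 + (y')^2) ) = 0  ⇒  y' / sqrt(1 + (y')^2) = const.
Hence y' is constant, so y(x) is affine.
Fitting the endpoints (-5, 1) and (1, 2):
    slope m = (2 − 1) / (1 − (-5)) = 1/6,
    intercept c = 1 − m·(-5) = 11/6.
Extremal: y(x) = (1/6) x + 11/6.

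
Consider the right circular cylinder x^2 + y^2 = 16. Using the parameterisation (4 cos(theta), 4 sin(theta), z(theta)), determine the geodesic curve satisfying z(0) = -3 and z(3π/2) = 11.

Parameterise the cylinder of radius R = 4 as
    r(θ) = (4 cos θ, 4 sin θ, z(θ)).
The arc-length element is
    ds = sqrt(16 + (dz/dθ)^2) dθ,
so the Lagrangian is L = sqrt(16 + z'^2).
L depends on z' only, not on z or θ, so ∂L/∂z = 0 and
    ∂L/∂z' = z' / sqrt(16 + z'^2).
The Euler-Lagrange equation gives
    d/dθ( z' / sqrt(16 + z'^2) ) = 0,
so z' is constant. Integrating once:
    z(θ) = a θ + b,
a helix on the cylinder (a straight line when the cylinder is unrolled). The constants a, b are determined by the endpoint conditions.
With endpoint conditions z(0) = -3 and z(3π/2) = 11: from z(0) = b we get b = -3, and a·3π/2 + -3 = 11 gives a = 28/(3π), so
    z(θ) = (28/(3π)) θ − 3.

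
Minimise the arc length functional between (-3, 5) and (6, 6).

Arc-length functional: J[y] = ∫ sqrt(1 + (y')^2) dx.
Lagrangian L = sqrt(1 + (y')^2) has no explicit y dependence, so ∂L/∂y = 0 and the Euler-Lagrange equation gives
    d/dx( y' / sqrt(1 + (y')^2) ) = 0  ⇒  y' / sqrt(1 + (y')^2) = const.
Hence y' is constant, so y(x) is affine.
Fitting the endpoints (-3, 5) and (6, 6):
    slope m = (6 − 5) / (6 − (-3)) = 1/9,
    intercept c = 5 − m·(-3) = 16/3.
Extremal: y(x) = (1/9) x + 16/3.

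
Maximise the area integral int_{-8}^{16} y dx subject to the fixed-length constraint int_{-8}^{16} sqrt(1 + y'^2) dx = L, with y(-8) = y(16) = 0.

Set up the augmented Lagrangian using a multiplier λ for the length constraint:
    F(y, y') = y − λ sqrt(1 + y'^2).
F has no explicit x dependence, so the Beltrami identity yields a first integral
    F − y' ∂F/∂y' = C.
Compute ∂F/∂y' = −λ y' / sqrt(1 + y'^2). Then
    y − λ sqrt(1 + y'^2) + λ y'^2 / sqrt(1 + y'^2) = C
    ⇒  y − λ / sqrt(1 + y'^2) = C.
Solving for y' and integrating gives
    (x − a)^2 + (y − b)^2 = λ^2,
a circular arc of radius λ. The constants a, b are determined by the endpoint conditions y(-8) = y(16) = 0, and λ is fixed implicitly by the length constraint
    ∫_{-8}^{16} sqrt(1 + y'^2) dx = L.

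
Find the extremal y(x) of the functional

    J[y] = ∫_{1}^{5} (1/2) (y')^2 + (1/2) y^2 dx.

The Lagrangian is L = (1/2) (y')^2 + (1/2) y^2.
Compute ∂L/∂y = y, ∂L/∂y' = y'.
The Euler-Lagrange equation d/dx(∂L/∂y') − ∂L/∂y = 0 reduces to
    y'' − y = 0.
Its general solution is
    y(x) = A e^x + B e^(−x),
with A, B fixed by the endpoint conditions.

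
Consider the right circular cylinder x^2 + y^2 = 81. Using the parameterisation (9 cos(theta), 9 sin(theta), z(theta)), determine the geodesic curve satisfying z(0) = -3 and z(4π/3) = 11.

Parameterise the cylinder of radius R = 9 as
    r(θ) = (9 cos θ, 9 sin θ, z(θ)).
The arc-length element is
    ds = sqrt(81 + (dz/dθ)^2) dθ,
so the Lagrangian is L = sqrt(81 + z'^2).
L depends on z' only, not on z or θ, so ∂L/∂z = 0 and
    ∂L/∂z' = z' / sqrt(81 + z'^2).
The Euler-Lagrange equation gives
    d/dθ( z' / sqrt(81 + z'^2) ) = 0,
so z' is constant. Integrating once:
    z(θ) = a θ + b,
a helix on the cylinder (a straight line when the cylinder is unrolled). The constants a, b are determined by the endpoint conditions.
With endpoint conditions z(0) = -3 and z(4π/3) = 11: from z(0) = b we get b = -3, and a·4π/3 + -3 = 11 gives a = 21/(2π), so
    z(θ) = (21/(2π)) θ − 3.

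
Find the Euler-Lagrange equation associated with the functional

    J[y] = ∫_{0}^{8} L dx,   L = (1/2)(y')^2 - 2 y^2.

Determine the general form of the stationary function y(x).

The Lagrangian is L = (1/2)(y')^2 - 2 y^2.
∂L/∂y = -4y.
∂L/∂y' = y'.
The Euler-Lagrange equation d/dx(∂L/∂y') − ∂L/∂y = 0 becomes:
    y'' + 4 y = 0
General solution: y(x) = A sin(2x) + B cos(2x), where A and B are arbitrary constants fixed by the endpoint conditions.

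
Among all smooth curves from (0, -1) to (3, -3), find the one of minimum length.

Arc-length functional: J[y] = ∫ sqrt(1 + (y')^2) dx.
Lagrangian L = sqrt(1 + (y')^2) has no explicit y dependence, so ∂L/∂y = 0 and the Euler-Lagrange equation gives
    d/dx( y' / sqrt(1 + (y')^2) ) = 0  ⇒  y' / sqrt(1 + (y')^2) = const.
Hence y' is constant, so y(x) is affine.
Fitting the endpoints (0, -1) and (3, -3):
    slope m = ((-3) − (-1)) / (3 − 0) = -2/3,
    intercept c = (-1) − m·0 = -1.
Extremal: y(x) = (-2/3) x - 1.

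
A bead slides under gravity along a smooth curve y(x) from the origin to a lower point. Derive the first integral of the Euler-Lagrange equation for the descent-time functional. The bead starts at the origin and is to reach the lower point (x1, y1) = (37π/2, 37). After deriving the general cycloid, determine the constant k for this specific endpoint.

The Lagrangian L = sqrt((1 + y'^2) / y) has no explicit x dependence, so the Beltrami identity applies:
    L − y' ∂L/∂y' = C.
Compute ∂L/∂y' = y' / sqrt(y (1 + y'^2)).
Substitute:
    sqrt((1 + y'^2)/y) − y'·y' / sqrt(y (1 + y'^2))
    = (1 + y'^2) / sqrt(y (1 + y'^2)) − y'^2 / sqrt(y (1 + y'^2))
    = 1 / sqrt(y (1 + y'^2)) = C.
Squaring and rearranging gives the first integral
    y (1 + y'^2) = 1/C^2 =: k   (constant).
Solving this first-order ODE by the substitution
    y = (k/2)(1 − cos θ)
yields the cycloid parameterisation
    x(θ) = (k/2)(θ − sin θ),   y(θ) = (k/2)(1 − cos θ).
The constant k is fixed by the endpoint condition.
Now fit the given lower endpoint (x1, y1) = (37π/2, 37). At the bottom of the first arch (θ = π), the parametric equations give
    y(π) = (k/2)(1 − cos π) = k,
    x(π) = (k/2)(π − sin π) = kπ/2.
Matching y(π) = 37 gives k = 37, consistent with x(π) = 37π/2. Therefore the specific cycloid is
    x(θ) = (37/2)(θ − sin θ),   y(θ) = (37/2)(1 − cos θ).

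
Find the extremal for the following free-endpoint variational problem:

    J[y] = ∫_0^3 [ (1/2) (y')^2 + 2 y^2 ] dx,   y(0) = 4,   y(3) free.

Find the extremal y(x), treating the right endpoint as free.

The Lagrangian L = (1/2) (y')^2 + 2 y^2 gives
    ∂L/∂y = 4 y,   ∂L/∂y' = y'.
Euler-Lagrange: y'' − 4 y = 0.
With k = 2, the general solution is
    y(x) = A cosh(2 x) + B sinh(2 x).
Fixed left endpoint y(0) = 4 ⇒ A = 4.
The right endpoint x = 3 is free, so the natural (transversality) condition is ∂L/∂y' |_{x=3} = 0, i.e. y'(3) = 0.
Compute y'(x) = A k sinh(k x) + B k cosh(k x), so
    y'(3) = A k sinh(k·3) + B k cosh(k·3) = 0
    ⇒ B = −A tanh(k·3) = − 4 tanh(2·3).
Therefore the extremal is
    y(x) = 4 cosh(2 x) − 4 tanh(2·3) sinh(2 x).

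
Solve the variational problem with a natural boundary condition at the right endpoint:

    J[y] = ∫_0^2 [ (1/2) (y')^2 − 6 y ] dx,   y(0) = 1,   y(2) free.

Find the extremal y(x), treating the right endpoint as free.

The Lagrangian L = (1/2) (y')^2 − 6 y gives
    ∂L/∂y = −6,   ∂L/∂y' = y'.
Euler-Lagrange: d/dx(y') − (−6) = 0, i.e. y'' + 6 = 0, so
    y(x) = −(6/2) x^2 + C1 x + C2.
Fixed left endpoint y(0) = 1 ⇒ C2 = 1.
The right endpoint x = 2 is free, so the natural (transversality) condition is ∂L/∂y' |_{x=2} = 0, i.e. y'(2) = 0.
Compute y'(x) = −6 x + C1, so y'(2) = −12 + C1 = 0 ⇒ C1 = 12.
Therefore the extremal is
    y(x) = −3 x^2 + 12 x + 1.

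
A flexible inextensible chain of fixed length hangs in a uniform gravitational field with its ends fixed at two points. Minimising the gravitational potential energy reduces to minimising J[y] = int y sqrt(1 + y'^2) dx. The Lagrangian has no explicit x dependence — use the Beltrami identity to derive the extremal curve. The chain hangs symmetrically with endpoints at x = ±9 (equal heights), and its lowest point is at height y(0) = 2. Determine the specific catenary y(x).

The Lagrangian L(y, y') = y sqrt(1 + y'^2) has no explicit x dependence, so the Beltrami identity applies:
    L − y' ∂L/∂y' = C.
Compute ∂L/∂y' = y · y' / sqrt(1 + y'^2). Then
    L − y' ∂L/∂y'
    = y sqrt(1 + y'^2) − y · y'^2 / sqrt(1 + y'^2)
    = y (1 + y'^2 − y'^2) / sqrt(1 + y'^2)
    = y / sqrt(1 + y'^2) = C.
Squaring gives y^2 = C^2 (1 + y'^2), i.e.
    y'^2 = y^2 / C^2 − 1.
Separating variables,
    dy / sqrt(y^2 − C^2) = dx / C,
and integrating gives arccosh(y / C) = (x − a)/C, so
    y(x) = C cosh((x − a)/C),
the catenary. The constants C and a are fixed by the two endpoint conditions (and, for the hanging-chain problem, the length constraint selects C).
Now fit the given data. The endpoints x = ±9 are symmetric at equal height, so the catenary is even about its minimum: a = 0 and y(x) = C cosh(x/C). The lowest point is y(0) = C cosh(0) = C, and we are told y(0) = 2, so C = 2. Therefore
    y(x) = 2 cosh(x/2),
and at the endpoints
    y(±9) = 2 cosh(9/2).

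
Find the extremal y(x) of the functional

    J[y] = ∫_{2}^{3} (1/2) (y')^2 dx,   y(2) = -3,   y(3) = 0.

The Lagrangian is L = (1/2) (y')^2.
Compute ∂L/∂y = 0, ∂L/∂y' = y'.
The Euler-Lagrange equation d/dx(∂L/∂y') − ∂L/∂y = 0 reduces to
    y'' = 0.
Its general solution is
    y(x) = A x + B,
with A, B fixed by the endpoint conditions.
Applying the endpoint conditions y(2) = -3 and y(3) = 0: solve A·2 + B = -3 and A·3 + B = 0. Subtracting gives A(3 − 2) = 0 − -3, so A = 3, and B = -3 − A·2 = -9. Therefore
    y(x) = 3 x - 9.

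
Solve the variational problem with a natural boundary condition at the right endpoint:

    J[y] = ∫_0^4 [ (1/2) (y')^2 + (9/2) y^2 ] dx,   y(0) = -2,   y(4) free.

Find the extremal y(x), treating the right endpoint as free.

The Lagrangian L = (1/2) (y')^2 + (9/2) y^2 gives
    ∂L/∂y = 9 y,   ∂L/∂y' = y'.
Euler-Lagrange: y'' − 9 y = 0.
With k = 3, the general solution is
    y(x) = A cosh(3 x) + B sinh(3 x).
Fixed left endpoint y(0) = -2 ⇒ A = -2.
The right endpoint x = 4 is free, so the natural (transversality) condition is ∂L/∂y' |_{x=4} = 0, i.e. y'(4) = 0.
Compute y'(x) = A k sinh(k x) + B k cosh(k x), so
    y'(4) = A k sinh(k·4) + B k cosh(k·4) = 0
    ⇒ B = −A tanh(k·4) = 2 tanh(3·4).
Therefore the extremal is
    y(x) = −2 cosh(3 x) + 2 tanh(3·4) sinh(3 x).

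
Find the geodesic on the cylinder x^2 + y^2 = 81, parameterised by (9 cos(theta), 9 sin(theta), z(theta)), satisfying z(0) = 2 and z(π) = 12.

Parameterise the cylinder of radius R = 9 as
    r(θ) = (9 cos θ, 9 sin θ, z(θ)).
The arc-length element is
    ds = sqrt(81 + (dz/dθ)^2) dθ,
so the Lagrangian is L = sqrt(81 + z'^2).
L depends on z' only, not on z or θ, so ∂L/∂z = 0 and
    ∂L/∂z' = z' / sqrt(81 + z'^2).
The Euler-Lagrange equation gives
    d/dθ( z' / sqrt(81 + z'^2) ) = 0,
so z' is constant. Integrating once:
    z(θ) = a θ + b,
a helix on the cylinder (a straight line when the cylinder is unrolled). The constants a, b are determined by the endpoint conditions.
With endpoint conditions z(0) = 2 and z(π) = 12: from z(0) = b we get b = 2, and a·π + 2 = 12 gives a = 10/π, so
    z(θ) = (10/π) θ + 2.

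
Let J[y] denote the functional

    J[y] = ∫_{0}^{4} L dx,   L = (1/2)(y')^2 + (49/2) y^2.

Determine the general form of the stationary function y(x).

The Lagrangian is L = (1/2)(y')^2 + (49/2) y^2.
∂L/∂y = 49y.
∂L/∂y' = y'.
The Euler-Lagrange equation d/dx(∂L/∂y') − ∂L/∂y = 0 becomes:
    y'' - 49 y = 0
General solution: y(x) = A e^(7x) + B e^(-7x), where A and B are arbitrary constants fixed by the endpoint conditions.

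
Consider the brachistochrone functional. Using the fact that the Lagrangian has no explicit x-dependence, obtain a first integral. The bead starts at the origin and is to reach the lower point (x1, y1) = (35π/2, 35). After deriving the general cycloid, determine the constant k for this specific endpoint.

The Lagrangian L = sqrt((1 + y'^2) / y) has no explicit x dependence, so the Beltrami identity applies:
    L − y' ∂L/∂y' = C.
Compute ∂L/∂y' = y' / sqrt(y (1 + y'^2)).
Substitute:
    sqrt((1 + y'^2)/y) − y'·y' / sqrt(y (1 + y'^2))
    = (1 + y'^2) / sqrt(y (1 + y'^2)) − y'^2 / sqrt(y (1 + y'^2))
    = 1 / sqrt(y (1 + y'^2)) = C.
Squaring and rearranging gives the first integral
    y (1 + y'^2) = 1/C^2 =: k   (constant).
Solving this first-order ODE by the substitution
    y = (k/2)(1 − cos θ)
yields the cycloid parameterisation
    x(θ) = (k/2)(θ − sin θ),   y(θ) = (k/2)(1 − cos θ).
The constant k is fixed by the endpoint condition.
Now fit the given lower endpoint (x1, y1) = (35π/2, 35). At the bottom of the first arch (θ = π), the parametric equations give
    y(π) = (k/2)(1 − cos π) = k,
    x(π) = (k/2)(π − sin π) = kπ/2.
Matching y(π) = 35 gives k = 35, consistent with x(π) = 35π/2. Therefore the specific cycloid is
    x(θ) = (35/2)(θ − sin θ),   y(θ) = (35/2)(1 − cos θ).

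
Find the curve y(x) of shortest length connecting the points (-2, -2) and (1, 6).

Arc-length functional: J[y] = ∫ sqrt(1 + (y')^2) dx.
Lagrangian L = sqrt(1 + (y')^2) has no explicit y dependence, so ∂L/∂y = 0 and the Euler-Lagrange equation gives
    d/dx( y' / sqrt(1 + (y')^2) ) = 0  ⇒  y' / sqrt(1 + (y')^2) = const.
Hence y' is constant, so y(x) is affine.
Fitting the endpoints (-2, -2) and (1, 6):
    slope m = (6 − (-2)) / (1 − (-2)) = 8/3,
    intercept c = (-2) − m·(-2) = 10/3.
Extremal: y(x) = (8/3) x + 10/3.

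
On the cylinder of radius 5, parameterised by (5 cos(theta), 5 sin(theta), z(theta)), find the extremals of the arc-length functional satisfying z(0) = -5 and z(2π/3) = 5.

Parameterise the cylinder of radius R = 5 as
    r(θ) = (5 cos θ, 5 sin θ, z(θ)).
The arc-length element is
    ds = sqrt(25 + (dz/dθ)^2) dθ,
so the Lagrangian is L = sqrt(25 + z'^2).
L depends on z' only, not on z or θ, so ∂L/∂z = 0 and
    ∂L/∂z' = z' / sqrt(25 + z'^2).
The Euler-Lagrange equation gives
    d/dθ( z' / sqrt(25 + z'^2) ) = 0,
so z' is constant. Integrating once:
    z(θ) = a θ + b,
a helix on the cylinder (a straight line when the cylinder is unrolled). The constants a, b are determined by the endpoint conditions.
With endpoint conditions z(0) = -5 and z(2π/3) = 5: from z(0) = b we get b = -5, and a·2π/3 + -5 = 5 gives a = 15/π, so
    z(θ) = (15/π) θ − 5.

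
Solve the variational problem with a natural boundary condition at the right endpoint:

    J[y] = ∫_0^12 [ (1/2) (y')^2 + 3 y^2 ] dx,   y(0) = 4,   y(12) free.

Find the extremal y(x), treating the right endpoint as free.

The Lagrangian L = (1/2) (y')^2 + 3 y^2 gives
    ∂L/∂y = 6 y,   ∂L/∂y' = y'.
Euler-Lagrange: y'' − 6 y = 0.
With k = sqrt(6), the general solution is
    y(x) = A cosh(sqrt(6) x) + B sinh(sqrt(6) x).
Fixed left endpoint y(0) = 4 ⇒ A = 4.
The right endpoint x = 12 is free, so the natural (transversality) condition is ∂L/∂y' |_{x=12} = 0, i.e. y'(12) = 0.
Compute y'(x) = A k sinh(k x) + B k cosh(k x), so
    y'(12) = A k sinh(k·12) + B k cosh(k·12) = 0
    ⇒ B = −A tanh(k·12) = − 4 tanh(sqrt(6)·12).
Therefore the extremal is
    y(x) = 4 cosh(sqrt(6) x) − 4 tanh(sqrt(6)·12) sinh(sqrt(6) x).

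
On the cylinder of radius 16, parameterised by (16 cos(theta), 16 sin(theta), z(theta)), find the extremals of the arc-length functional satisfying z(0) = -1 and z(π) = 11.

Parameterise the cylinder of radius R = 16 as
    r(θ) = (16 cos θ, 16 sin θ, z(θ)).
The arc-length element is
    ds = sqrt(256 + (dz/dθ)^2) dθ,
so the Lagrangian is L = sqrt(256 + z'^2).
L depends on z' only, not on z or θ, so ∂L/∂z = 0 and
    ∂L/∂z' = z' / sqrt(256 + z'^2).
The Euler-Lagrange equation gives
    d/dθ( z' / sqrt(256 + z'^2) ) = 0,
so z' is constant. Integrating once:
    z(θ) = a θ + b,
a helix on the cylinder (a straight line when the cylinder is unrolled). The constants a, b are determined by the endpoint conditions.
With endpoint conditions z(0) = -1 and z(π) = 11: from z(0) = b we get b = -1, and a·π + -1 = 11 gives a = 12/π, so
    z(θ) = (12/π) θ − 1.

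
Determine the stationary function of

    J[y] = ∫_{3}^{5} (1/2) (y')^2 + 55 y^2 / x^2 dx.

The Lagrangian is L = (1/2) (y')^2 + 55 y^2 / x^2.
Compute ∂L/∂y = 110y/x^2, ∂L/∂y' = y'.
The Euler-Lagrange equation d/dx(∂L/∂y') − ∂L/∂y = 0 reduces to
    y'' − 110/x^2 · y = 0  (x > 0).
Its general solution is
    y(x) = A x^11 + B x^(-10),
with A, B fixed by the endpoint conditions.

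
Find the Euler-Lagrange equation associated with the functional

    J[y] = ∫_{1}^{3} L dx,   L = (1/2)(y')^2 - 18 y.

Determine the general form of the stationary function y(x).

The Lagrangian is L = (1/2)(y')^2 - 18 y.
∂L/∂y = -18.
∂L/∂y' = y'.
The Euler-Lagrange equation d/dx(∂L/∂y') − ∂L/∂y = 0 becomes:
    y'' + 18 = 0
General solution: y(x) = -9 x^2 + A x + B, where A and B are arbitrary constants fixed by the endpoint conditions.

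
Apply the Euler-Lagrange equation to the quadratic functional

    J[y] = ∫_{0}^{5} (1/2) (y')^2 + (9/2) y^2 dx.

The Lagrangian is L = (1/2) (y')^2 + (9/2) y^2.
Compute ∂L/∂y = 9y, ∂L/∂y' = y'.
The Euler-Lagrange equation d/dx(∂L/∂y') − ∂L/∂y = 0 reduces to
    y'' − 9 y = 0.
Its general solution is
    y(x) = A e^(3x) + B e^(−3x),
with A, B fixed by the endpoint conditions.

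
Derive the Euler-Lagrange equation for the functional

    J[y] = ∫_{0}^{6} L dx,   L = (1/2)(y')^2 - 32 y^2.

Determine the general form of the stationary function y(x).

The Lagrangian is L = (1/2)(y')^2 - 32 y^2.
∂L/∂y = -64y.
∂L/∂y' = y'.
The Euler-Lagrange equation d/dx(∂L/∂y') − ∂L/∂y = 0 becomes:
    y'' + 64 y = 0
General solution: y(x) = A sin(8x) + B cos(8x), where A and B are arbitrary constants fixed by the endpoint conditions.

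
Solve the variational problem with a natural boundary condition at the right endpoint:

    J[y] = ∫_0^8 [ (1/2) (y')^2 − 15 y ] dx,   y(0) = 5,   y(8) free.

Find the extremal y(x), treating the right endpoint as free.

The Lagrangian L = (1/2) (y')^2 − 15 y gives
    ∂L/∂y = −15,   ∂L/∂y' = y'.
Euler-Lagrange: d/dx(y') − (−15) = 0, i.e. y'' + 15 = 0, so
    y(x) = −(15/2) x^2 + C1 x + C2.
Fixed left endpoint y(0) = 5 ⇒ C2 = 5.
The right endpoint x = 8 is free, so the natural (transversality) condition is ∂L/∂y' |_{x=8} = 0, i.e. y'(8) = 0.
Compute y'(x) = −15 x + C1, so y'(8) = −120 + C1 = 0 ⇒ C1 = 120.
Therefore the extremal is
    y(x) = −(15/2) x^2 + 120 x + 5.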